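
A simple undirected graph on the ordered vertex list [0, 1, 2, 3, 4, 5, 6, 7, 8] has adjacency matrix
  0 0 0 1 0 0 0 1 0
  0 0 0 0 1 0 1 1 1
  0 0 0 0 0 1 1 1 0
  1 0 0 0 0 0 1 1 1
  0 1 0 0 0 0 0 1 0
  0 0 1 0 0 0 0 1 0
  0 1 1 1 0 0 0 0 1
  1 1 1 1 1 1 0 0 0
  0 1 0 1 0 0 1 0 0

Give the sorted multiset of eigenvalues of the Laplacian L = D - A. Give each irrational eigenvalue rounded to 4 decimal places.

With the vertex order [0, 1, 2, 3, 4, 5, 6, 7, 8], the degrees are [2, 4, 3, 4, 2, 2, 4, 6, 3], giving D = diag(2, 4, 3, 4, 2, 2, 4, 6, 3) and L = D - A. Since every row of L sums to 0, the all-ones vector is in the kernel and 0 is an eigenvalue. The single zero eigenvalue shows the graph is connected. The eigenvalues sum to 30, which equals trace(L) = 2|E|. By the matrix-tree theorem the graph has (1/9) * product of the nonzero eigenvalues = 1197 spanning trees.

[0, 1.3302, 1.5858, 1.8434, 3.3441, 4.4142, 4.7527, 5.3551, 7.3746]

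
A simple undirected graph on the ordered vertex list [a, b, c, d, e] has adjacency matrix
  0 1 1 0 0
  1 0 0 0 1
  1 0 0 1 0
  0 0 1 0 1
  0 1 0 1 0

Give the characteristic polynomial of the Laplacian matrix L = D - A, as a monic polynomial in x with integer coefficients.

x^5 - 10x^4 + 35x^3 - 50x^2 + 25x

Reading degrees in the order [a, b, c, d, e] gives [2, 2, 2, 2, 2]; set D = diag(2, 2, 2, 2, 2) and form L = D - A. Computing det(xI - L) by cofactor expansion (or equivalently via sum-over-permutations) gives x^5 - 10x^4 + 35x^3 - 50x^2 + 25x. The constant term is 0 because L is singular (the all-ones vector lies in its kernel). The largest eigenvalue, 3.6180, is at most the vertex count 5. The eigenvalues sum to 10, which equals trace(L) = 2|E|.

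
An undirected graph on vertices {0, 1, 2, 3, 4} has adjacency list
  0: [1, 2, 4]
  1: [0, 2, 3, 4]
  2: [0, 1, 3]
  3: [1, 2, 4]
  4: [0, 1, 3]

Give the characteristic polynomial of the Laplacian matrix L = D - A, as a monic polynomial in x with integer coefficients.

x^5 - 16x^4 + 94x^3 - 240x^2 + 225x

With the vertex order [0, 1, 2, 3, 4], the degrees are [3, 4, 3, 3, 3], giving D = diag(3, 4, 3, 3, 3) and L = D - A. The eigenvalues of L are [0, 3, 3, 5, 5]; the characteristic polynomial is the product of (x - lambda_i), which multiplies out to x^5 - 16x^4 + 94x^3 - 240x^2 + 225x. The constant term is 0 because L is singular (the all-ones vector lies in its kernel). The largest eigenvalue, 5, is at most the vertex count 5.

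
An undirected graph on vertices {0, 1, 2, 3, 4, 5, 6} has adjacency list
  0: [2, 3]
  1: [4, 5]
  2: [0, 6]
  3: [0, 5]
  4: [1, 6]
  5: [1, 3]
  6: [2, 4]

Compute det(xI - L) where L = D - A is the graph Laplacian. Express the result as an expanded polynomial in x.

x^7 - 14x^6 + 77x^5 - 210x^4 + 294x^3 - 196x^2 + 49x

Each diagonal entry of L is the vertex degree and each off-diagonal entry is -1 where an edge is present, 0 otherwise; in the order [0, 1, 2, 3, 4, 5, 6] the diagonal is [2, 2, 2, 2, 2, 2, 2]. L has integer entries, so p(x) = det(xI - L) has integer coefficients. Expanding the determinant yields x^7 - 14x^6 + 77x^5 - 210x^4 + 294x^3 - 196x^2 + 49x. Since p(0) = det(-L) = 0, x divides p(x). By the matrix-tree theorem the graph has (1/7) * product of the nonzero eigenvalues = 7 spanning trees. There is one zero in the spectrum, matching the 1 component.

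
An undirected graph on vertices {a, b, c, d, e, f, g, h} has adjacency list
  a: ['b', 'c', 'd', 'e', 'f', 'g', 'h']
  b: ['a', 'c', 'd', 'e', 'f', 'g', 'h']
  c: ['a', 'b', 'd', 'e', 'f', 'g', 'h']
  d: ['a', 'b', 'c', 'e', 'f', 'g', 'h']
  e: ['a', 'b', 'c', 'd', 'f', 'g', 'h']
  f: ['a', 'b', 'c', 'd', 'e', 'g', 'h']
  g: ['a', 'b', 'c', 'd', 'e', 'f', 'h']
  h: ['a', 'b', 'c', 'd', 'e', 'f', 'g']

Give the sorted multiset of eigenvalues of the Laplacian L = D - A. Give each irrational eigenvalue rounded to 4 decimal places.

Each diagonal entry of L is the vertex degree and each off-diagonal entry is -1 where an edge is present, 0 otherwise; in the order [a, b, c, d, e, f, g, h] the diagonal is [7, 7, 7, 7, 7, 7, 7, 7]. Since every row of L sums to 0, the all-ones vector is in the kernel and 0 is an eigenvalue. The eigenvalues sum to 56, which equals trace(L) = 2|E|. By the matrix-tree theorem the graph has (1/8) * product of the nonzero eigenvalues = 262144 spanning trees.

[0, 8, 8, 8, 8, 8, 8, 8]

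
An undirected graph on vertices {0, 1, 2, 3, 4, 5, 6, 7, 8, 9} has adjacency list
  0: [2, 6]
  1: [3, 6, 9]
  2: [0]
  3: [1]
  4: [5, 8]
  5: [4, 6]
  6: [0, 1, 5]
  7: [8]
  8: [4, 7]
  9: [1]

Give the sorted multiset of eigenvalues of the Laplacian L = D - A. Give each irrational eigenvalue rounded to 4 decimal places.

[0, 0.1566, 0.3280, 0.8452, 1, 1.7534, 2.4520, 3.1820, 3.5756, 4.7070]

Each diagonal entry of L is the vertex degree and each off-diagonal entry is -1 where an edge is present, 0 otherwise; in the order [0, 1, 2, 3, 4, 5, 6, 7, 8, 9] the diagonal is [2, 3, 1, 1, 2, 2, 3, 1, 2, 1]. Since every row of L sums to 0, the all-ones vector is in the kernel and 0 is an eigenvalue. The single zero eigenvalue shows the graph is connected. The eigenvalues sum to 18, which equals trace(L) = 2|E|. There is one zero in the spectrum, matching the 1 component.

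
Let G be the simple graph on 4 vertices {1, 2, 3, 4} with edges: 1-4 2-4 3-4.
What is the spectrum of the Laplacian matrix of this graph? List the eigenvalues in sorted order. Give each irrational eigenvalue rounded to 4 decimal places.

[0, 1, 1, 4]

With the vertex order [1, 2, 3, 4], the degrees are [1, 1, 1, 3], giving D = diag(1, 1, 1, 3) and L = D - A. Diagonalising L (or applying a numerical eigensolver to the 4x4 matrix) gives the spectrum above. The single zero eigenvalue shows the graph is connected.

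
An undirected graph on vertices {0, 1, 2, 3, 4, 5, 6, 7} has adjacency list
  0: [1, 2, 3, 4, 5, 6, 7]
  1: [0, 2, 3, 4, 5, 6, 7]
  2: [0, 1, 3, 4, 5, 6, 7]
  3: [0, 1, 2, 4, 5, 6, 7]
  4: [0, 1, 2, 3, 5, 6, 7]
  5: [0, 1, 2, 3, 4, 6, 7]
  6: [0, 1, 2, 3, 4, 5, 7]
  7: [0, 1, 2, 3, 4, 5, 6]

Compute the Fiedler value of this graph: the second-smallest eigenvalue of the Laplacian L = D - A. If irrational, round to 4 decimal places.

8

Each diagonal entry of L is the vertex degree and each off-diagonal entry is -1 where an edge is present, 0 otherwise; in the order [0, 1, 2, 3, 4, 5, 6, 7] the diagonal is [7, 7, 7, 7, 7, 7, 7, 7]. Computing the eigenvalues of L and sorting gives [0, 8, 8, 8, 8, 8, 8, 8]. The Fiedler value lambda_2 = 8 is strictly positive, so the graph is connected.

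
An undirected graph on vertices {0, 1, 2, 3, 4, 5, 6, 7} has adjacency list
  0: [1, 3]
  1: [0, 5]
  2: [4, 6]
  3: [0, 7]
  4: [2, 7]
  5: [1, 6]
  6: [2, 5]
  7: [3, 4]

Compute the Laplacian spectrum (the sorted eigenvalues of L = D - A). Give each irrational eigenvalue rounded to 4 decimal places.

[0, 0.5858, 0.5858, 2, 2, 3.4142, 3.4142, 4]

Reading degrees in the order [0, 1, 2, 3, 4, 5, 6, 7] gives [2, 2, 2, 2, 2, 2, 2, 2]; set D = diag(2, 2, 2, 2, 2, 2, 2, 2) and form L = D - A. The multiplicity of 0 as a Laplacian eigenvalue equals the number of connected components. The single zero eigenvalue shows the graph is connected.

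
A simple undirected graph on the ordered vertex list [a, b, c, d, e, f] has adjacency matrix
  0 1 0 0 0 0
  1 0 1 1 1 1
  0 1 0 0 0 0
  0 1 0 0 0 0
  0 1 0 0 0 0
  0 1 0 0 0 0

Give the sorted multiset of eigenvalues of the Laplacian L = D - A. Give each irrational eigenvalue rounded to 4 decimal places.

[0, 1, 1, 1, 1, 6]

With the vertex order [a, b, c, d, e, f], the degrees are [1, 5, 1, 1, 1, 1], giving D = diag(1, 5, 1, 1, 1, 1) and L = D - A. Since every row of L sums to 0, the all-ones vector is in the kernel and 0 is an eigenvalue. The single zero eigenvalue shows the graph is connected. There is one zero in the spectrum, matching the 1 component. The eigenvalues sum to 10, which equals trace(L) = 2|E|.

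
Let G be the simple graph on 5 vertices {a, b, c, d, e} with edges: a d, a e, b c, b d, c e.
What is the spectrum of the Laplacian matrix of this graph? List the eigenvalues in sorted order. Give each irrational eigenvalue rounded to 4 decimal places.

[0, 1.3820, 1.3820, 3.6180, 3.6180]

With the vertex order [a, b, c, d, e], the degrees are [2, 2, 2, 2, 2], giving D = diag(2, 2, 2, 2, 2) and L = D - A. L is symmetric positive semidefinite, so every eigenvalue is real and nonnegative. The single zero eigenvalue shows the graph is connected. The eigenvalues sum to 10, which equals trace(L) = 2|E|.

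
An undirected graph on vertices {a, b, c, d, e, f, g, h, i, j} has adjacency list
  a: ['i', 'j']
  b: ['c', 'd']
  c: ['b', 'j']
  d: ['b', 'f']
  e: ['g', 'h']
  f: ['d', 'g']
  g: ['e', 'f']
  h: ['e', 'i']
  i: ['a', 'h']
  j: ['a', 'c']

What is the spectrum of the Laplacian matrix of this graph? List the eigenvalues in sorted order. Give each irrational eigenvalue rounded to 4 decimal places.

[0, 0.3820, 0.3820, 1.3820, 1.3820, 2.6180, 2.6180, 3.6180, 3.6180, 4]

Each diagonal entry of L is the vertex degree and each off-diagonal entry is -1 where an edge is present, 0 otherwise; in the order [a, b, c, d, e, f, g, h, i, j] the diagonal is [2, 2, 2, 2, 2, 2, 2, 2, 2, 2]. L is symmetric positive semidefinite, so every eigenvalue is real and nonnegative.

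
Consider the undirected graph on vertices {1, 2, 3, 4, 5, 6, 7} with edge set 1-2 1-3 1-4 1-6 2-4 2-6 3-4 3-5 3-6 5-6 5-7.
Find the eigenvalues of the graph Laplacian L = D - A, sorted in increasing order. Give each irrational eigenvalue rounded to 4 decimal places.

[0, 0.6972, 2.5858, 3.3820, 4.3028, 5.4142, 5.6180]

Reading degrees in the order [1, 2, 3, 4, 5, 6, 7] gives [4, 3, 4, 3, 3, 4, 1]; set D = diag(4, 3, 4, 3, 3, 4, 1) and form L = D - A. L is symmetric positive semidefinite, so every eigenvalue is real and nonnegative. The single zero eigenvalue shows the graph is connected. The largest eigenvalue, 5.6180, is at most the vertex count 7. The eigenvalues sum to 22, which equals trace(L) = 2|E|.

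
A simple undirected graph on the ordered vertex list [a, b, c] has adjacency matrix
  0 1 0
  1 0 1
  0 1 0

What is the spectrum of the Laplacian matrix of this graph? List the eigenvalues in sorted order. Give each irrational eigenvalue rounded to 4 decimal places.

[0, 1, 3]

Reading degrees in the order [a, b, c] gives [1, 2, 1]; set D = diag(1, 2, 1) and form L = D - A. L is symmetric positive semidefinite, so every eigenvalue is real and nonnegative. There is one zero in the spectrum, matching the 1 component. The largest eigenvalue, 3, is at most the vertex count 3.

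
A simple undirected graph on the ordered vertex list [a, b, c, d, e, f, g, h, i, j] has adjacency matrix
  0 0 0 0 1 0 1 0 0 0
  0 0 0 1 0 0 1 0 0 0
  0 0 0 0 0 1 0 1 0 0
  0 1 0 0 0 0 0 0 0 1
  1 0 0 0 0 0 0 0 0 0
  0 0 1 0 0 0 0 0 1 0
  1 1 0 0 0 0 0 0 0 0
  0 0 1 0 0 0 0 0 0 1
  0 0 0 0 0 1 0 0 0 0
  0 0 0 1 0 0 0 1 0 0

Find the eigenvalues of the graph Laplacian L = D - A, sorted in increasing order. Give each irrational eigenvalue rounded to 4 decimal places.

[0, 0.0979, 0.3820, 0.8244, 1.3820, 2, 2.6180, 3.1756, 3.6180, 3.9021]

Reading degrees in the order [a, b, c, d, e, f, g, h, i, j] gives [2, 2, 2, 2, 1, 2, 2, 2, 1, 2]; set D = diag(2, 2, 2, 2, 1, 2, 2, 2, 1, 2) and form L = D - A. Diagonalising L (or applying a numerical eigensolver to the 10x10 matrix) gives the spectrum above. By the matrix-tree theorem the graph has (1/10) * product of the nonzero eigenvalues = 1 spanning tree.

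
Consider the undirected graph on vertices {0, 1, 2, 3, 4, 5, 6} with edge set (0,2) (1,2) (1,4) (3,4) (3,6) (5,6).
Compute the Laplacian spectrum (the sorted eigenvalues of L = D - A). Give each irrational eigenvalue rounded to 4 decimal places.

Reading degrees in the order [0, 1, 2, 3, 4, 5, 6] gives [1, 2, 2, 2, 2, 1, 2]; set D = diag(1, 2, 2, 2, 2, 1, 2) and form L = D - A. Diagonalising L (or applying a numerical eigensolver to the 7x7 matrix) gives the spectrum above. The single zero eigenvalue shows the graph is connected. The largest eigenvalue, 3.8019, is at most the vertex count 7.

[0, 0.1981, 0.7530, 1.5550, 2.4450, 3.2470, 3.8019]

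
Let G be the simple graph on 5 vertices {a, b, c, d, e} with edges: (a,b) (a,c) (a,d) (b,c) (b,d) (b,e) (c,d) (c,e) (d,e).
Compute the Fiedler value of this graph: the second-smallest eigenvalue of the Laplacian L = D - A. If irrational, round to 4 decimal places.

With the vertex order [a, b, c, d, e], the degrees are [3, 4, 4, 4, 3], giving D = diag(3, 4, 4, 4, 3) and L = D - A. Computing the eigenvalues of L and sorting gives [0, 3, 5, 5, 5]. The Fiedler value lambda_2 = 3 is strictly positive, so the graph is connected. By the matrix-tree theorem the graph has (1/5) * product of the nonzero eigenvalues = 75 spanning trees.

3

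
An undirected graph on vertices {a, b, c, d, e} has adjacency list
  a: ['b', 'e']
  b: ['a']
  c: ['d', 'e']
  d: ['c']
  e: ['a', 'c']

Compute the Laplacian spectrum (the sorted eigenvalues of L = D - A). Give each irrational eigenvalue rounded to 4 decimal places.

Reading degrees in the order [a, b, c, d, e] gives [2, 1, 2, 1, 2]; set D = diag(2, 1, 2, 1, 2) and form L = D - A. The multiplicity of 0 as a Laplacian eigenvalue equals the number of connected components.

[0, 0.3820, 1.3820, 2.6180, 3.6180]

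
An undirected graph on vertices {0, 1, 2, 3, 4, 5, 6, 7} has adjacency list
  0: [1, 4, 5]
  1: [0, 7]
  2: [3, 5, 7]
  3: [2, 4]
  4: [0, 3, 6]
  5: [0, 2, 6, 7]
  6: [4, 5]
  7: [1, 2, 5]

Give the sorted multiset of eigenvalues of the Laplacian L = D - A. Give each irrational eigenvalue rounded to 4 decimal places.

Each diagonal entry of L is the vertex degree and each off-diagonal entry is -1 where an edge is present, 0 otherwise; in the order [0, 1, 2, 3, 4, 5, 6, 7] the diagonal is [3, 2, 3, 2, 3, 4, 2, 3]. The multiplicity of 0 as a Laplacian eigenvalue equals the number of connected components. The single zero eigenvalue shows the graph is connected. The eigenvalues sum to 22, which equals trace(L) = 2|E|.

[0, 1.1627, 1.5321, 2, 3.0892, 4, 4.5723, 5.6437]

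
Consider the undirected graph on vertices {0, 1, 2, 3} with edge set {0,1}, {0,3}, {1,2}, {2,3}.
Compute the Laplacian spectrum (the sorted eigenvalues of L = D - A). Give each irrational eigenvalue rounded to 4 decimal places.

[0, 2, 2, 4]

Each diagonal entry of L is the vertex degree and each off-diagonal entry is -1 where an edge is present, 0 otherwise; in the order [0, 1, 2, 3] the diagonal is [2, 2, 2, 2]. L is symmetric positive semidefinite, so every eigenvalue is real and nonnegative.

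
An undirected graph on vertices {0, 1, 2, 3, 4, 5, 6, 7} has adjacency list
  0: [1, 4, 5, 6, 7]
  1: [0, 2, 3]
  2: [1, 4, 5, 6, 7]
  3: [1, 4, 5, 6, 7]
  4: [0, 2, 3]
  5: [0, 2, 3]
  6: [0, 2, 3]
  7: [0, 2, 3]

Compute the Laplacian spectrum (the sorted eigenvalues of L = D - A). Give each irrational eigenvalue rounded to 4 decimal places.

With the vertex order [0, 1, 2, 3, 4, 5, 6, 7], the degrees are [5, 3, 5, 5, 3, 3, 3, 3], giving D = diag(5, 3, 5, 5, 3, 3, 3, 3) and L = D - A. L is symmetric positive semidefinite, so every eigenvalue is real and nonnegative. By the matrix-tree theorem the graph has (1/8) * product of the nonzero eigenvalues = 2025 spanning trees. The eigenvalues sum to 30, which equals trace(L) = 2|E|.

[0, 3, 3, 3, 3, 5, 5, 8]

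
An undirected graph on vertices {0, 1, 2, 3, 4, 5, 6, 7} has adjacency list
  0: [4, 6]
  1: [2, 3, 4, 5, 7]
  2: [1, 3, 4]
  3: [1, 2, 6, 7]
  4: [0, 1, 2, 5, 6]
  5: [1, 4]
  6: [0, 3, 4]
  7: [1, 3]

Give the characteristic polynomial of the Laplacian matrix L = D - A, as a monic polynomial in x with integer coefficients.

x^8 - 26x^7 + 277x^6 - 1560x^5 + 4992x^4 - 9040x^3 + 8552x^2 - 3256x

Each diagonal entry of L is the vertex degree and each off-diagonal entry is -1 where an edge is present, 0 otherwise; in the order [0, 1, 2, 3, 4, 5, 6, 7] the diagonal is [2, 5, 3, 4, 5, 2, 3, 2]. Computing det(xI - L) by cofactor expansion (or equivalently via sum-over-permutations) gives x^8 - 26x^7 + 277x^6 - 1560x^5 + 4992x^4 - 9040x^3 + 8552x^2 - 3256x. Since p(0) = det(-L) = 0, x divides p(x). The eigenvalues sum to 26, which equals trace(L) = 2|E|.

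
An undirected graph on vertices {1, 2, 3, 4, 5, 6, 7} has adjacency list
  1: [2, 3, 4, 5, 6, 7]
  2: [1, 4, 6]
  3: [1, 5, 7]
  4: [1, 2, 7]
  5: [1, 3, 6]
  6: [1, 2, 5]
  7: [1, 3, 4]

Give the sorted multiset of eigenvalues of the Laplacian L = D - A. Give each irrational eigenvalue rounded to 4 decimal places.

[0, 2, 2, 4, 4, 5, 7]

Reading degrees in the order [1, 2, 3, 4, 5, 6, 7] gives [6, 3, 3, 3, 3, 3, 3]; set D = diag(6, 3, 3, 3, 3, 3, 3) and form L = D - A. The multiplicity of 0 as a Laplacian eigenvalue equals the number of connected components. By the matrix-tree theorem the graph has (1/7) * product of the nonzero eigenvalues = 320 spanning trees.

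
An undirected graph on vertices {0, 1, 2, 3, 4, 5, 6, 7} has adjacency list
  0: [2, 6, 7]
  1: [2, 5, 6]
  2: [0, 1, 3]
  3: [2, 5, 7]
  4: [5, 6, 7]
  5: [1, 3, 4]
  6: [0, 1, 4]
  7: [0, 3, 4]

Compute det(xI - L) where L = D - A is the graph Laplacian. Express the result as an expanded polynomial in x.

Reading degrees in the order [0, 1, 2, 3, 4, 5, 6, 7] gives [3, 3, 3, 3, 3, 3, 3, 3]; set D = diag(3, 3, 3, 3, 3, 3, 3, 3) and form L = D - A. L has integer entries, so p(x) = det(xI - L) has integer coefficients. Expanding the determinant yields x^8 - 24x^7 + 240x^6 - 1296x^5 + 4080x^4 - 7488x^3 + 7424x^2 - 3072x. Since p(0) = det(-L) = 0, x divides p(x).

x^8 - 24x^7 + 240x^6 - 1296x^5 + 4080x^4 - 7488x^3 + 7424x^2 - 3072x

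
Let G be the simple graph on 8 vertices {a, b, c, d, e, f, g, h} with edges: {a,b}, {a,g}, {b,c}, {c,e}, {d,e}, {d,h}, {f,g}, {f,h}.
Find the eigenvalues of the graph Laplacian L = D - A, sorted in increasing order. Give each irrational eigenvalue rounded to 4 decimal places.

Each diagonal entry of L is the vertex degree and each off-diagonal entry is -1 where an edge is present, 0 otherwise; in the order [a, b, c, d, e, f, g, h] the diagonal is [2, 2, 2, 2, 2, 2, 2, 2]. The multiplicity of 0 as a Laplacian eigenvalue equals the number of connected components.

[0, 0.5858, 0.5858, 2, 2, 3.4142, 3.4142, 4]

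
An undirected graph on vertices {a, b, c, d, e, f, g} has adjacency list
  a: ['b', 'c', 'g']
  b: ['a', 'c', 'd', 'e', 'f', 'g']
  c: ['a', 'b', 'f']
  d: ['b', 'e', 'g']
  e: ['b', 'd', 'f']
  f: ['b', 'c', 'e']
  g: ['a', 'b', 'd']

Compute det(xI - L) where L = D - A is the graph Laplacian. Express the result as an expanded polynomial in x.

x^7 - 24x^6 + 231x^5 - 1140x^4 + 3036x^3 - 4128x^2 + 2240x

With the vertex order [a, b, c, d, e, f, g], the degrees are [3, 6, 3, 3, 3, 3, 3], giving D = diag(3, 6, 3, 3, 3, 3, 3) and L = D - A. Computing det(xI - L) by cofactor expansion (or equivalently via sum-over-permutations) gives x^7 - 24x^6 + 231x^5 - 1140x^4 + 3036x^3 - 4128x^2 + 2240x. The coefficient of x^6 equals -trace(L) = -24, matching the sum of degrees. The eigenvalues sum to 24, which equals trace(L) = 2|E|. There is one zero in the spectrum, matching the 1 component.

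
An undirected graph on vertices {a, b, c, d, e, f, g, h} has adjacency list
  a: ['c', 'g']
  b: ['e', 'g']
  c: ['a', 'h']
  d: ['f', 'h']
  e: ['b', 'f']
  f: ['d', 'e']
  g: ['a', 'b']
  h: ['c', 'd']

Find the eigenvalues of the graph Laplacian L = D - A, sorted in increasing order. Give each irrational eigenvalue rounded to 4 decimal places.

Each diagonal entry of L is the vertex degree and each off-diagonal entry is -1 where an edge is present, 0 otherwise; in the order [a, b, c, d, e, f, g, h] the diagonal is [2, 2, 2, 2, 2, 2, 2, 2]. Diagonalising L (or applying a numerical eigensolver to the 8x8 matrix) gives the spectrum above. The single zero eigenvalue shows the graph is connected. The largest eigenvalue, 4, is at most the vertex count 8.

[0, 0.5858, 0.5858, 2, 2, 3.4142, 3.4142, 4]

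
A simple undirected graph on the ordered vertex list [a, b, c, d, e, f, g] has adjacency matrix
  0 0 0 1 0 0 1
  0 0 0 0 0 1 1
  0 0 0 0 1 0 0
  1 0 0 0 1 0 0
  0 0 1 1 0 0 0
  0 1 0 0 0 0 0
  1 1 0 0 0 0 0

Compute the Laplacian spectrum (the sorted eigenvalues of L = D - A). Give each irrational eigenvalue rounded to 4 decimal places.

[0, 0.1981, 0.7530, 1.5550, 2.4450, 3.2470, 3.8019]

Reading degrees in the order [a, b, c, d, e, f, g] gives [2, 2, 1, 2, 2, 1, 2]; set D = diag(2, 2, 1, 2, 2, 1, 2) and form L = D - A. Since every row of L sums to 0, the all-ones vector is in the kernel and 0 is an eigenvalue. The single zero eigenvalue shows the graph is connected. The eigenvalues sum to 12, which equals trace(L) = 2|E|.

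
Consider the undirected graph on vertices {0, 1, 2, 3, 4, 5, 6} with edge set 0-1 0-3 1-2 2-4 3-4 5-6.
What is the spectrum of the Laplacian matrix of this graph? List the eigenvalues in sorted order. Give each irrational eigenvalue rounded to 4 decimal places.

[0, 0, 1.3820, 1.3820, 2, 3.6180, 3.6180]

Each diagonal entry of L is the vertex degree and each off-diagonal entry is -1 where an edge is present, 0 otherwise; in the order [0, 1, 2, 3, 4, 5, 6] the diagonal is [2, 2, 2, 2, 2, 1, 1]. The multiplicity of 0 as a Laplacian eigenvalue equals the number of connected components. The 2 zero eigenvalues correspond to the 2 connected components. There are 2 zeros in the spectrum, matching the 2 components.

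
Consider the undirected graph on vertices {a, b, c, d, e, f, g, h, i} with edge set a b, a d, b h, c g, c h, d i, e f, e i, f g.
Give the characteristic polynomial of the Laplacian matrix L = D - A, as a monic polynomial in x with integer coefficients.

With the vertex order [a, b, c, d, e, f, g, h, i], the degrees are [2, 2, 2, 2, 2, 2, 2, 2, 2], giving D = diag(2, 2, 2, 2, 2, 2, 2, 2, 2) and L = D - A. L has integer entries, so p(x) = det(xI - L) has integer coefficients. Expanding the determinant yields x^9 - 18x^8 + 135x^7 - 546x^6 + 1287x^5 - 1782x^4 + 1386x^3 - 540x^2 + 81x. The constant term is 0 because L is singular (the all-ones vector lies in its kernel). By the matrix-tree theorem the graph has (1/9) * product of the nonzero eigenvalues = 9 spanning trees.

x^9 - 18x^8 + 135x^7 - 546x^6 + 1287x^5 - 1782x^4 + 1386x^3 - 540x^2 + 81x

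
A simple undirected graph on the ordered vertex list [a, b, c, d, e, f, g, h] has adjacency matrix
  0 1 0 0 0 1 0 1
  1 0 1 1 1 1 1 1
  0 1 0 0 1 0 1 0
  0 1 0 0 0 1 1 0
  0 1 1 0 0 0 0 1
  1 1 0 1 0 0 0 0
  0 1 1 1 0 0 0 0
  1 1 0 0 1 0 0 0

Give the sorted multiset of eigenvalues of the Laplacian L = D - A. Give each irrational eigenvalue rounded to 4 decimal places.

With the vertex order [a, b, c, d, e, f, g, h], the degrees are [3, 7, 3, 3, 3, 3, 3, 3], giving D = diag(3, 7, 3, 3, 3, 3, 3, 3) and L = D - A. L is symmetric positive semidefinite, so every eigenvalue is real and nonnegative. The single zero eigenvalue shows the graph is connected. By the matrix-tree theorem the graph has (1/8) * product of the nonzero eigenvalues = 841 spanning trees. The largest eigenvalue, 8, is at most the vertex count 8.

[0, 1.7530, 1.7530, 3.4450, 3.4450, 4.8019, 4.8019, 8]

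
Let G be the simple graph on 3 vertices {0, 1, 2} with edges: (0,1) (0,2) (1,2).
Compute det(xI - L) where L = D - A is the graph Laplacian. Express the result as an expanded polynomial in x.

With the vertex order [0, 1, 2], the degrees are [2, 2, 2], giving D = diag(2, 2, 2) and L = D - A. The eigenvalues of L are [0, 3, 3]; the characteristic polynomial is the product of (x - lambda_i), which multiplies out to x^3 - 6x^2 + 9x. Since p(0) = det(-L) = 0, x divides p(x). There is one zero in the spectrum, matching the 1 component.

x^3 - 6x^2 + 9x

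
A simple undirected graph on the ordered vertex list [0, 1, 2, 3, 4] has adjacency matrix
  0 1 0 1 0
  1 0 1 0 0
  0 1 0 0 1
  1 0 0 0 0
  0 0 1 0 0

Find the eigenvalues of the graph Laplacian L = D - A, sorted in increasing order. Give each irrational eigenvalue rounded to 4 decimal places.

Each diagonal entry of L is the vertex degree and each off-diagonal entry is -1 where an edge is present, 0 otherwise; in the order [0, 1, 2, 3, 4] the diagonal is [2, 2, 2, 1, 1]. Diagonalising L (or applying a numerical eigensolver to the 5x5 matrix) gives the spectrum above.

[0, 0.3820, 1.3820, 2.6180, 3.6180]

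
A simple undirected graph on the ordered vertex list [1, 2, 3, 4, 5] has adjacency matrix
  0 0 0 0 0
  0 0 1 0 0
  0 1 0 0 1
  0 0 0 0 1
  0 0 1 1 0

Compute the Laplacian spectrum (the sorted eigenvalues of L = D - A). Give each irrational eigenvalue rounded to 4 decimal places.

Reading degrees in the order [1, 2, 3, 4, 5] gives [0, 1, 2, 1, 2]; set D = diag(0, 1, 2, 1, 2) and form L = D - A. L is symmetric positive semidefinite, so every eigenvalue is real and nonnegative. The 2 zero eigenvalues correspond to the 2 connected components. There are 2 zeros in the spectrum, matching the 2 components.

[0, 0, 0.5858, 2, 3.4142]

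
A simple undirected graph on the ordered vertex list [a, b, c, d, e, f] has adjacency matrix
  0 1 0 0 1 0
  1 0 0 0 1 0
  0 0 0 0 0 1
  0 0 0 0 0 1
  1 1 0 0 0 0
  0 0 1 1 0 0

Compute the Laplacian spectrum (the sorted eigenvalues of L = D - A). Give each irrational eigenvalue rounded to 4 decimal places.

[0, 0, 1, 3, 3, 3]

With the vertex order [a, b, c, d, e, f], the degrees are [2, 2, 1, 1, 2, 2], giving D = diag(2, 2, 1, 1, 2, 2) and L = D - A. Since every row of L sums to 0, the all-ones vector is in the kernel and 0 is an eigenvalue. The 2 zero eigenvalues correspond to the 2 connected components. The largest eigenvalue, 3, is at most the vertex count 6. The eigenvalues sum to 10, which equals trace(L) = 2|E|.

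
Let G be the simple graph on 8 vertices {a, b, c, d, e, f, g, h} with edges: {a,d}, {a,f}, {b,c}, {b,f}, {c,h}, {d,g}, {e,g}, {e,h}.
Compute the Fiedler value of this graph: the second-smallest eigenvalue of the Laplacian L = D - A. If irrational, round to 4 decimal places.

0.5858

With the vertex order [a, b, c, d, e, f, g, h], the degrees are [2, 2, 2, 2, 2, 2, 2, 2], giving D = diag(2, 2, 2, 2, 2, 2, 2, 2) and L = D - A. The sorted Laplacian eigenvalues are [0, 0.5858, 0.5858, 2, 2, 3.4142, 3.4142, 4]; the algebraic connectivity is the second entry, 0.5858. The largest eigenvalue, 4, is at most the vertex count 8.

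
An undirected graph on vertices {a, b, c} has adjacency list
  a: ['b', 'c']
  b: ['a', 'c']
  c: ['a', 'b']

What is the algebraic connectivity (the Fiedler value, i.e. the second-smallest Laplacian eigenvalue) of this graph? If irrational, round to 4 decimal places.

Reading degrees in the order [a, b, c] gives [2, 2, 2]; set D = diag(2, 2, 2) and form L = D - A. The smallest Laplacian eigenvalue is always 0. The next one, lambda_2 = 3, measures how hard the graph is to disconnect: larger values mean better connectivity. By the matrix-tree theorem the graph has (1/3) * product of the nonzero eigenvalues = 3 spanning trees.

3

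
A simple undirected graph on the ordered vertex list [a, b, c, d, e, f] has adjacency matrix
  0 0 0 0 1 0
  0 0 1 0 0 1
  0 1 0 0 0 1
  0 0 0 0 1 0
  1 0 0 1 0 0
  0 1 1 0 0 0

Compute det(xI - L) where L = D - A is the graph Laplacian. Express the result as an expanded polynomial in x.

Each diagonal entry of L is the vertex degree and each off-diagonal entry is -1 where an edge is present, 0 otherwise; in the order [a, b, c, d, e, f] the diagonal is [1, 2, 2, 1, 2, 2]. L has integer entries, so p(x) = det(xI - L) has integer coefficients. Expanding the determinant yields x^6 - 10x^5 + 36x^4 - 54x^3 + 27x^2. The constant term is 0 because L is singular (the all-ones vector lies in its kernel). The largest eigenvalue, 3, is at most the vertex count 6. The eigenvalues sum to 10, which equals trace(L) = 2|E|.

x^6 - 10x^5 + 36x^4 - 54x^3 + 27x^2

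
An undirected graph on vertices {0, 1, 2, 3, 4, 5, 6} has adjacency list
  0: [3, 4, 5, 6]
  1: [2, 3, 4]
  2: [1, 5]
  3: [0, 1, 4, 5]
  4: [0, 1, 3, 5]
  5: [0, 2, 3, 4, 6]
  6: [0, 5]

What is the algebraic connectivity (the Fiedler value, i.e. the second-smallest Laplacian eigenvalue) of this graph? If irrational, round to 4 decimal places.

With the vertex order [0, 1, 2, 3, 4, 5, 6], the degrees are [4, 3, 2, 4, 4, 5, 2], giving D = diag(4, 3, 2, 4, 4, 5, 2) and L = D - A. Computing the eigenvalues of L and sorting gives [0, 1.4516, 2.2298, 3.6452, 5, 5.3372, 6.3362]. The Fiedler value lambda_2 = 1.4516 is strictly positive, so the graph is connected. By the matrix-tree theorem the graph has (1/7) * product of the nonzero eigenvalues = 285 spanning trees. There is one zero in the spectrum, matching the 1 component.

1.4516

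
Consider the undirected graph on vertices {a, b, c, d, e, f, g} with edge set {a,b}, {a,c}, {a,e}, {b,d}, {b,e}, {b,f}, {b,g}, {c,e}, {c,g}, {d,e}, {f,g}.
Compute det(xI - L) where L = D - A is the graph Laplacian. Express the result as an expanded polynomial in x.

x^7 - 22x^6 + 193x^5 - 860x^4 + 2041x^3 - 2432x^2 + 1134x

With the vertex order [a, b, c, d, e, f, g], the degrees are [3, 5, 3, 2, 4, 2, 3], giving D = diag(3, 5, 3, 2, 4, 2, 3) and L = D - A. Computing det(xI - L) by cofactor expansion (or equivalently via sum-over-permutations) gives x^7 - 22x^6 + 193x^5 - 860x^4 + 2041x^3 - 2432x^2 + 1134x. Since p(0) = det(-L) = 0, x divides p(x). There is one zero in the spectrum, matching the 1 component.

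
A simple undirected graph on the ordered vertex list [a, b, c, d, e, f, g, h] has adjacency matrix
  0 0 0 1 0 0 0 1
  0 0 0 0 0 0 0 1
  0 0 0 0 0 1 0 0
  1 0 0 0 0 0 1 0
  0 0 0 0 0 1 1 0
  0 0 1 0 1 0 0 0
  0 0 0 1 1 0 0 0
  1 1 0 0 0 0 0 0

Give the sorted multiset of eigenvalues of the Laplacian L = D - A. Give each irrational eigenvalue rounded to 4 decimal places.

Reading degrees in the order [a, b, c, d, e, f, g, h] gives [2, 1, 1, 2, 2, 2, 2, 2]; set D = diag(2, 1, 1, 2, 2, 2, 2, 2) and form L = D - A. L is symmetric positive semidefinite, so every eigenvalue is real and nonnegative. There is one zero in the spectrum, matching the 1 component. By the matrix-tree theorem the graph has (1/8) * product of the nonzero eigenvalues = 1 spanning tree.

[0, 0.1522, 0.5858, 1.2346, 2, 2.7654, 3.4142, 3.8478]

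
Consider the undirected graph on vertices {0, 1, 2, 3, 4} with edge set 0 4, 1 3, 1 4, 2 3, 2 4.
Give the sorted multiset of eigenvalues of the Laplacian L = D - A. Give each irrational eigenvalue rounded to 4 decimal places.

[0, 0.8299, 2, 2.6889, 4.4812]

Reading degrees in the order [0, 1, 2, 3, 4] gives [1, 2, 2, 2, 3]; set D = diag(1, 2, 2, 2, 3) and form L = D - A. The multiplicity of 0 as a Laplacian eigenvalue equals the number of connected components. The single zero eigenvalue shows the graph is connected. By the matrix-tree theorem the graph has (1/5) * product of the nonzero eigenvalues = 4 spanning trees.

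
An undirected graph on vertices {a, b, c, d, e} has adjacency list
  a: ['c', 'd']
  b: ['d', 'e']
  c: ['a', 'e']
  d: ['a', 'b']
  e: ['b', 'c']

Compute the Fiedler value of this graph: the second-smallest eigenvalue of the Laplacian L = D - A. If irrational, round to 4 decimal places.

With the vertex order [a, b, c, d, e], the degrees are [2, 2, 2, 2, 2], giving D = diag(2, 2, 2, 2, 2) and L = D - A. The sorted Laplacian eigenvalues are [0, 1.3820, 1.3820, 3.6180, 3.6180]; the algebraic connectivity is the second entry, 1.3820. The largest eigenvalue, 3.6180, is at most the vertex count 5.

1.3820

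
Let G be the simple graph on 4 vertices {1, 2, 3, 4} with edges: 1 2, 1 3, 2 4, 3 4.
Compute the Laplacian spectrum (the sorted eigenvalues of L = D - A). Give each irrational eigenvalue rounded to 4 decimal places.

[0, 2, 2, 4]

Reading degrees in the order [1, 2, 3, 4] gives [2, 2, 2, 2]; set D = diag(2, 2, 2, 2) and form L = D - A. The multiplicity of 0 as a Laplacian eigenvalue equals the number of connected components. The single zero eigenvalue shows the graph is connected. There is one zero in the spectrum, matching the 1 component. The largest eigenvalue, 4, is at most the vertex count 4.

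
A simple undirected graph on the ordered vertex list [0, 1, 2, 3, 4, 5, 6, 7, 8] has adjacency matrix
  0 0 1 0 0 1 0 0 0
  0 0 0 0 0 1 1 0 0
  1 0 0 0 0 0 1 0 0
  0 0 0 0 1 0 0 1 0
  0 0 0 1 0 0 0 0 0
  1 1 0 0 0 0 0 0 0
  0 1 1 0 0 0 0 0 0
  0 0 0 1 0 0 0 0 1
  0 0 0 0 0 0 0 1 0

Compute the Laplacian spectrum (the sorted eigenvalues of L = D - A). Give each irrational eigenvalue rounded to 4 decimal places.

Reading degrees in the order [0, 1, 2, 3, 4, 5, 6, 7, 8] gives [2, 2, 2, 2, 1, 2, 2, 2, 1]; set D = diag(2, 2, 2, 2, 1, 2, 2, 2, 1) and form L = D - A. The multiplicity of 0 as a Laplacian eigenvalue equals the number of connected components. The 2 zero eigenvalues correspond to the 2 connected components.

[0, 0, 0.5858, 1.3820, 1.3820, 2, 3.4142, 3.6180, 3.6180]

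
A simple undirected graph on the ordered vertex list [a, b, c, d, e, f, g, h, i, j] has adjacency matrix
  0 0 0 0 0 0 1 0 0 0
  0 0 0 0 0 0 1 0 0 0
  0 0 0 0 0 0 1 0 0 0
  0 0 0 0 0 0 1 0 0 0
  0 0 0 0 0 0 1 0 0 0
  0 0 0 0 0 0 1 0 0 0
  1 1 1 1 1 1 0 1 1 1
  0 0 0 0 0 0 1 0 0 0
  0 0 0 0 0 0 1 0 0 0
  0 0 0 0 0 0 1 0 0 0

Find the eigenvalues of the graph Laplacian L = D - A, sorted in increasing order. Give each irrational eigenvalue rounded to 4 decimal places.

Each diagonal entry of L is the vertex degree and each off-diagonal entry is -1 where an edge is present, 0 otherwise; in the order [a, b, c, d, e, f, g, h, i, j] the diagonal is [1, 1, 1, 1, 1, 1, 9, 1, 1, 1]. Since every row of L sums to 0, the all-ones vector is in the kernel and 0 is an eigenvalue. The eigenvalues sum to 18, which equals trace(L) = 2|E|. The largest eigenvalue, 10, is at most the vertex count 10.

[0, 1, 1, 1, 1, 1, 1, 1, 1, 10]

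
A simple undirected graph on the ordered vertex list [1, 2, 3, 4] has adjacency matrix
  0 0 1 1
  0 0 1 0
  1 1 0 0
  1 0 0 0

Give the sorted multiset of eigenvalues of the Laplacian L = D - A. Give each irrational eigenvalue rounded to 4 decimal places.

With the vertex order [1, 2, 3, 4], the degrees are [2, 1, 2, 1], giving D = diag(2, 1, 2, 1) and L = D - A. L is symmetric positive semidefinite, so every eigenvalue is real and nonnegative. The single zero eigenvalue shows the graph is connected. By the matrix-tree theorem the graph has (1/4) * product of the nonzero eigenvalues = 1 spanning tree.

[0, 0.5858, 2, 3.4142]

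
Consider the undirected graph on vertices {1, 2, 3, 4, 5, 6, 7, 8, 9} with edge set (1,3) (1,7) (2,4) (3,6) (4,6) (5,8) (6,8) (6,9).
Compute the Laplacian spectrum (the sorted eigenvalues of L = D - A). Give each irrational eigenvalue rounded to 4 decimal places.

With the vertex order [1, 2, 3, 4, 5, 6, 7, 8, 9], the degrees are [2, 1, 2, 2, 1, 4, 1, 2, 1], giving D = diag(2, 1, 2, 2, 1, 4, 1, 2, 1) and L = D - A. The multiplicity of 0 as a Laplacian eigenvalue equals the number of connected components. The single zero eigenvalue shows the graph is connected. The largest eigenvalue, 5.2439, is at most the vertex count 9. The eigenvalues sum to 16, which equals trace(L) = 2|E|.

[0, 0.2398, 0.3820, 0.7199, 1.4240, 2.2032, 2.6180, 3.1692, 5.2439]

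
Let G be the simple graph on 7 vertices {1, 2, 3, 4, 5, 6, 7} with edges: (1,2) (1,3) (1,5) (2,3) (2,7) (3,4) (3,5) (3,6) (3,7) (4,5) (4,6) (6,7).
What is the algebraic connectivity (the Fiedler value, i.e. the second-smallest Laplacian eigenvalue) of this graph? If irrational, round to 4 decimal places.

Reading degrees in the order [1, 2, 3, 4, 5, 6, 7] gives [3, 3, 6, 3, 3, 3, 3]; set D = diag(3, 3, 6, 3, 3, 3, 3) and form L = D - A. Computing the eigenvalues of L and sorting gives [0, 2, 2, 4, 4, 5, 7]. The Fiedler value lambda_2 = 2 is strictly positive, so the graph is connected. By the matrix-tree theorem the graph has (1/7) * product of the nonzero eigenvalues = 320 spanning trees. The largest eigenvalue, 7, is at most the vertex count 7.

2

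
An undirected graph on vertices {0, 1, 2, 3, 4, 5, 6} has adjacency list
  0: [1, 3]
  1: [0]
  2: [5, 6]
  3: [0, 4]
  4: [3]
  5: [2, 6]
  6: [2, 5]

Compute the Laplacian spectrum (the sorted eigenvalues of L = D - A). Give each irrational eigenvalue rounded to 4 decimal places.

Each diagonal entry of L is the vertex degree and each off-diagonal entry is -1 where an edge is present, 0 otherwise; in the order [0, 1, 2, 3, 4, 5, 6] the diagonal is [2, 1, 2, 2, 1, 2, 2]. The multiplicity of 0 as a Laplacian eigenvalue equals the number of connected components. The 2 zero eigenvalues correspond to the 2 connected components.

[0, 0, 0.5858, 2, 3, 3, 3.4142]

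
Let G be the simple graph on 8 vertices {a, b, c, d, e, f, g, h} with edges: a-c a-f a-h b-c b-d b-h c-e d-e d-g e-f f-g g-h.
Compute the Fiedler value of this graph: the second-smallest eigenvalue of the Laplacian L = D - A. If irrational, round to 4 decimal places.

Reading degrees in the order [a, b, c, d, e, f, g, h] gives [3, 3, 3, 3, 3, 3, 3, 3]; set D = diag(3, 3, 3, 3, 3, 3, 3, 3) and form L = D - A. Computing the eigenvalues of L and sorting gives [0, 2, 2, 2, 4, 4, 4, 6]. The Fiedler value lambda_2 = 2 is strictly positive, so the graph is connected.

2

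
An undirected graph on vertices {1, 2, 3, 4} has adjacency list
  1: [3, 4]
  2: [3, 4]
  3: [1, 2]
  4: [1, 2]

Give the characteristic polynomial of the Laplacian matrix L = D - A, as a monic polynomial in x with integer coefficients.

Reading degrees in the order [1, 2, 3, 4] gives [2, 2, 2, 2]; set D = diag(2, 2, 2, 2) and form L = D - A. The eigenvalues of L are [0, 2, 2, 4]; the characteristic polynomial is the product of (x - lambda_i), which multiplies out to x^4 - 8x^3 + 20x^2 - 16x. The coefficient of x^3 equals -trace(L) = -8, matching the sum of degrees. By the matrix-tree theorem the graph has (1/4) * product of the nonzero eigenvalues = 4 spanning trees.

x^4 - 8x^3 + 20x^2 - 16x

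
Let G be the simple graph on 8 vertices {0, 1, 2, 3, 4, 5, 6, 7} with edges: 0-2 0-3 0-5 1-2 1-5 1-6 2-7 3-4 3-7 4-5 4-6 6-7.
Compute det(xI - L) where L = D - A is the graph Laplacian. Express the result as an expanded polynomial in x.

x^8 - 24x^7 + 240x^6 - 1296x^5 + 4080x^4 - 7488x^3 + 7424x^2 - 3072x

With the vertex order [0, 1, 2, 3, 4, 5, 6, 7], the degrees are [3, 3, 3, 3, 3, 3, 3, 3], giving D = diag(3, 3, 3, 3, 3, 3, 3, 3) and L = D - A. L has integer entries, so p(x) = det(xI - L) has integer coefficients. Expanding the determinant yields x^8 - 24x^7 + 240x^6 - 1296x^5 + 4080x^4 - 7488x^3 + 7424x^2 - 3072x. The constant term is 0 because L is singular (the all-ones vector lies in its kernel). By the matrix-tree theorem the graph has (1/8) * product of the nonzero eigenvalues = 384 spanning trees.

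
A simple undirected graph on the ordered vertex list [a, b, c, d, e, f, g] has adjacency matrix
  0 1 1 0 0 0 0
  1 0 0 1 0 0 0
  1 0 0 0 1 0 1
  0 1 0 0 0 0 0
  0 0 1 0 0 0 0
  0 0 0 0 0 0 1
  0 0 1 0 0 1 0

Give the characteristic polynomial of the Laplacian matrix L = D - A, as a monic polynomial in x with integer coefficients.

x^7 - 12x^6 + 54x^5 - 114x^4 + 115x^3 - 50x^2 + 7x

Each diagonal entry of L is the vertex degree and each off-diagonal entry is -1 where an edge is present, 0 otherwise; in the order [a, b, c, d, e, f, g] the diagonal is [2, 2, 3, 1, 1, 1, 2]. L has integer entries, so p(x) = det(xI - L) has integer coefficients. Expanding the determinant yields x^7 - 12x^6 + 54x^5 - 114x^4 + 115x^3 - 50x^2 + 7x. The coefficient of x^6 equals -trace(L) = -12, matching the sum of degrees. There is one zero in the spectrum, matching the 1 component. The eigenvalues sum to 12, which equals trace(L) = 2|E|.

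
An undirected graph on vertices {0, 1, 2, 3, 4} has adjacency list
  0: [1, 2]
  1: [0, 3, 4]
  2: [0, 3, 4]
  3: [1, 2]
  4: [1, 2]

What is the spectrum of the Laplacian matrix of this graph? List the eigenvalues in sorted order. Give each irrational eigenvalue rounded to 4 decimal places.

[0, 2, 2, 3, 5]

Each diagonal entry of L is the vertex degree and each off-diagonal entry is -1 where an edge is present, 0 otherwise; in the order [0, 1, 2, 3, 4] the diagonal is [2, 3, 3, 2, 2]. L is symmetric positive semidefinite, so every eigenvalue is real and nonnegative.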